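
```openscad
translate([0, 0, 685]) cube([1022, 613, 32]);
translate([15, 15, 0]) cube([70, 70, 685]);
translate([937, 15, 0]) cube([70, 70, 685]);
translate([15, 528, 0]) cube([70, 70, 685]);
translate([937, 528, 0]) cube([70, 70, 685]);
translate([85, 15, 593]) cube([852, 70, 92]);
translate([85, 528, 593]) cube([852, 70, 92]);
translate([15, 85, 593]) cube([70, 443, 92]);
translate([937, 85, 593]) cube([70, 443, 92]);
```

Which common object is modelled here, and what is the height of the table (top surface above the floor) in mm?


A table. The table height is 717 mm.

A 1022×613×32 slab sits at z = 685 on four 70 mm square posts — a table. The top surface is at 685 + 32 = 717 mm.


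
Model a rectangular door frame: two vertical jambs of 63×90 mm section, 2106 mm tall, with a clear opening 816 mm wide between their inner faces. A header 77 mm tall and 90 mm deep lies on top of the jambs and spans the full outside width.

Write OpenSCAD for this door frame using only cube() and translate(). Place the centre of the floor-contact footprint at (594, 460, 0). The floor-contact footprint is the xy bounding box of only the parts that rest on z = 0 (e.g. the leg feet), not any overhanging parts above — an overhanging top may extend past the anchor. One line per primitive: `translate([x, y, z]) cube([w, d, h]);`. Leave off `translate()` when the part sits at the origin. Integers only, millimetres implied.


translate([123, 415, 0]) cube([63, 90, 2106]);
translate([1002, 415, 0]) cube([63, 90, 2106]);
translate([123, 415, 2106]) cube([942, 90, 77]);


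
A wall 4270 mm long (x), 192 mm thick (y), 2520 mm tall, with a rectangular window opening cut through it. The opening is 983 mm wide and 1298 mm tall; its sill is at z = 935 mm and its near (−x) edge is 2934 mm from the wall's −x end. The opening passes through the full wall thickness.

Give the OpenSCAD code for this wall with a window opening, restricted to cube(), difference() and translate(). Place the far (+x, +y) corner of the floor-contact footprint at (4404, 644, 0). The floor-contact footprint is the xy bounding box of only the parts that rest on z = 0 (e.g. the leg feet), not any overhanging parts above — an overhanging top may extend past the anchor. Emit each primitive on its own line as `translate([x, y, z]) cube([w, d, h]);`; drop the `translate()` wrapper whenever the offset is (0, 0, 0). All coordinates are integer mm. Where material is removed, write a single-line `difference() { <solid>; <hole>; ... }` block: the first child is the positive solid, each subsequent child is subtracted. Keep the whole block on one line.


difference() { translate([134, 452, 0]) cube([4270, 192, 2520]); translate([3068, 452, 935]) cube([983, 192, 1298]); }


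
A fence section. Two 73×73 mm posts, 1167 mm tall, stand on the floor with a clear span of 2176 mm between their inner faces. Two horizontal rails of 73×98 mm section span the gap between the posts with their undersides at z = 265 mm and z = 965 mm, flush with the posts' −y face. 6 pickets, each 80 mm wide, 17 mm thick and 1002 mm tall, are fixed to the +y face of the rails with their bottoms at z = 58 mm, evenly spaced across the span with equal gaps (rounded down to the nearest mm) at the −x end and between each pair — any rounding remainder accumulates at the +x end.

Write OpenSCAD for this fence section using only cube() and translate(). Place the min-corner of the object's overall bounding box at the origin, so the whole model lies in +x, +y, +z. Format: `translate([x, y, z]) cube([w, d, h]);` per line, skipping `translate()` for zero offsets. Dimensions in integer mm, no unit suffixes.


cube([73, 73, 1167]);
translate([2249, 0, 0]) cube([73, 73, 1167]);
translate([73, 0, 265]) cube([2176, 73, 98]);
translate([73, 0, 965]) cube([2176, 73, 98]);
translate([315, 73, 58]) cube([80, 17, 1002]);
translate([637, 73, 58]) cube([80, 17, 1002]);
translate([959, 73, 58]) cube([80, 17, 1002]);
translate([1281, 73, 58]) cube([80, 17, 1002]);
translate([1603, 73, 58]) cube([80, 17, 1002]);
translate([1925, 73, 58]) cube([80, 17, 1002]);


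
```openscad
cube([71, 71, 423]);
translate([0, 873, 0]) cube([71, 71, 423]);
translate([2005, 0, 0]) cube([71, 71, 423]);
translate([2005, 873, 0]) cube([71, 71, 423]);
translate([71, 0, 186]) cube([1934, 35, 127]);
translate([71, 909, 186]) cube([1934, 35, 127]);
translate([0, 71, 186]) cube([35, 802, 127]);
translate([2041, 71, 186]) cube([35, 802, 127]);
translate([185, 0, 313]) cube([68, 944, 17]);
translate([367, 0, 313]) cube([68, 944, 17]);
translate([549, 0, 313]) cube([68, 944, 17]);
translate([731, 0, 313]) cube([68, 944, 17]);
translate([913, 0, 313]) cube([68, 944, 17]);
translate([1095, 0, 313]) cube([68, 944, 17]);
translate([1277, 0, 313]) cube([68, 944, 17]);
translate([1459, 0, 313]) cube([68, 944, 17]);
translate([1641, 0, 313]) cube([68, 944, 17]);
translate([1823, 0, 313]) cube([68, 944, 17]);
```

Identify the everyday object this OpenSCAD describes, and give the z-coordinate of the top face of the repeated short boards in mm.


A bed frame. The slat-top height is 330 mm.

Four posts, four rails, and a row of slats — a bed frame. Slats sit on the rails at z = 186 + 127 = 313; with slat thickness 17, the top is 330 mm.


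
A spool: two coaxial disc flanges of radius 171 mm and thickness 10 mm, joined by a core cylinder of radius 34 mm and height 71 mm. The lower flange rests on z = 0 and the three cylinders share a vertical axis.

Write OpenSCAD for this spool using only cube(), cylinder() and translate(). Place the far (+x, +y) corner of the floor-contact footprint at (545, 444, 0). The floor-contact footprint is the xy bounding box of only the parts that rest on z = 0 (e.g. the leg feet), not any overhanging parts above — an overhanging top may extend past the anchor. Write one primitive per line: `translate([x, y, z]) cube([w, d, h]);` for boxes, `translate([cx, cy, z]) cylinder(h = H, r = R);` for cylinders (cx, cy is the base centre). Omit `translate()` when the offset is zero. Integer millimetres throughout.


translate([374, 273, 0]) cylinder(h = 10, r = 171);
translate([374, 273, 10]) cylinder(h = 71, r = 34);
translate([374, 273, 81]) cylinder(h = 10, r = 171);


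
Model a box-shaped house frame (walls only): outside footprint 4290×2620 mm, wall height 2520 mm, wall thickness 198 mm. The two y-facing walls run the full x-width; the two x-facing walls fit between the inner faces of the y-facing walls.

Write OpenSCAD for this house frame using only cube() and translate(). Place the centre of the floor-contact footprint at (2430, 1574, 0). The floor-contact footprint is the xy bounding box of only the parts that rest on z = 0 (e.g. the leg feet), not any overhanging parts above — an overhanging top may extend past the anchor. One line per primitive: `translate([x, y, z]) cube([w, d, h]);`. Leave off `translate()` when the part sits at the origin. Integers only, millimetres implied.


translate([285, 264, 0]) cube([4290, 198, 2520]);
translate([285, 2686, 0]) cube([4290, 198, 2520]);
translate([285, 462, 0]) cube([198, 2224, 2520]);
translate([4377, 462, 0]) cube([198, 2224, 2520]);


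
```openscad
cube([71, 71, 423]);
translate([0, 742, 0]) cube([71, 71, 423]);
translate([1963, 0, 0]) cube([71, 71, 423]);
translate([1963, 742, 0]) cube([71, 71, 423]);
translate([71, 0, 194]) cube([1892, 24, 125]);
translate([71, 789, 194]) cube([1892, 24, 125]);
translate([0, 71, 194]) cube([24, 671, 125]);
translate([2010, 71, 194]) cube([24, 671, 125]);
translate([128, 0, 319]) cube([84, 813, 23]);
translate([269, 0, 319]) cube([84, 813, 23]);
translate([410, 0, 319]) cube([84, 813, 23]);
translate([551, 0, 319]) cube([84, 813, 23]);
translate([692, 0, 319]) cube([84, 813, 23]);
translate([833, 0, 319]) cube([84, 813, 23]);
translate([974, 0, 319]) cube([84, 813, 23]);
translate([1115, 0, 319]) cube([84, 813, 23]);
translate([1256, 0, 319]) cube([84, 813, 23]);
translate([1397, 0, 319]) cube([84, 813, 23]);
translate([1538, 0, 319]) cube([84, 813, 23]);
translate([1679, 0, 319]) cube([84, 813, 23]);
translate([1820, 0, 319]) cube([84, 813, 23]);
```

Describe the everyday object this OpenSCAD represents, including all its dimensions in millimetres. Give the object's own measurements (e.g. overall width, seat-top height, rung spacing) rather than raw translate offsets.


A bed frame 2034 mm long (x) by 813 mm wide (y). Four 71×71 mm corner posts, 423 mm tall, at the corners of the footprint. Four rails of 24 mm thickness and 125 mm height run between adjacent posts with their undersides at z = 194 mm, their outer faces flush with the outside of the frame (the two x-running rails run between the posts' inner faces; the two y-running rails run between the posts' inner faces). 13 slats, each 84 mm wide (x) and 23 mm thick, lie across the top of the two x-running rails, running the full 813 mm width of the frame in y; along x they sit between the end posts with a 57 mm gap after the −x posts and between neighbouring slats, leaving 59 mm before the +x posts.


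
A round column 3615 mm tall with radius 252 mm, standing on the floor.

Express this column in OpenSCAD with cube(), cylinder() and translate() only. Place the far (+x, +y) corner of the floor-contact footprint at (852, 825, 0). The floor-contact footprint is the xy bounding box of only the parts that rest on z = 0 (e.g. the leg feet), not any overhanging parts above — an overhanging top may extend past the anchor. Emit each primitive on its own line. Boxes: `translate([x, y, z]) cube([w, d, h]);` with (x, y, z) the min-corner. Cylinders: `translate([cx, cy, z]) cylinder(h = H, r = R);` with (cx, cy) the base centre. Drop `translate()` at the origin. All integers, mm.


translate([600, 573, 0]) cylinder(h = 3615, r = 252);


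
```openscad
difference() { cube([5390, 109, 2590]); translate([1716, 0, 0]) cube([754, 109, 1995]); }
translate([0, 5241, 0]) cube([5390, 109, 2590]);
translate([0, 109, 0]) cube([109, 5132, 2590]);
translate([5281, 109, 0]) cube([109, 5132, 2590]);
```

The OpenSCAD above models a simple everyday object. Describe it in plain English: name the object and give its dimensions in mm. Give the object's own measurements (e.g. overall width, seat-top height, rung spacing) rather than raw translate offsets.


A single room: four walls, each 2590 mm tall and 109 mm thick, enclosing an outside footprint 5390×5350 mm (x × y), no floor or roof. The front and back walls (−y and +y sides) run the full x-width; the side walls fit between their inner faces. A door opening 754 mm wide and 1995 mm tall is cut through the front wall from the floor up, its −x edge 1716 mm from the wall's −x end.


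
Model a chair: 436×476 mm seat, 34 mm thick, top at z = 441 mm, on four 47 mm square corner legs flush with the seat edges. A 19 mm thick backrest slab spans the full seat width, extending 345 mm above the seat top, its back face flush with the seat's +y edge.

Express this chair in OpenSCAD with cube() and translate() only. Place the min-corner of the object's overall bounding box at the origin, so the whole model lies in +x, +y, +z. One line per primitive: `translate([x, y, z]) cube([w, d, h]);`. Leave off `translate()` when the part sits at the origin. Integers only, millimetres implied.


translate([0, 0, 407]) cube([436, 476, 34]);
cube([47, 47, 407]);
translate([389, 0, 0]) cube([47, 47, 407]);
translate([0, 429, 0]) cube([47, 47, 407]);
translate([389, 429, 0]) cube([47, 47, 407]);
translate([0, 457, 441]) cube([436, 19, 345]);


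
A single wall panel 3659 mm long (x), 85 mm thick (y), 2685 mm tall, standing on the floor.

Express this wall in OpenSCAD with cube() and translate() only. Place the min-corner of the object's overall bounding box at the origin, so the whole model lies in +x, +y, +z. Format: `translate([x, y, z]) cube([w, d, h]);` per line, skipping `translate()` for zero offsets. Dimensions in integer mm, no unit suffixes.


cube([3659, 85, 2685]);


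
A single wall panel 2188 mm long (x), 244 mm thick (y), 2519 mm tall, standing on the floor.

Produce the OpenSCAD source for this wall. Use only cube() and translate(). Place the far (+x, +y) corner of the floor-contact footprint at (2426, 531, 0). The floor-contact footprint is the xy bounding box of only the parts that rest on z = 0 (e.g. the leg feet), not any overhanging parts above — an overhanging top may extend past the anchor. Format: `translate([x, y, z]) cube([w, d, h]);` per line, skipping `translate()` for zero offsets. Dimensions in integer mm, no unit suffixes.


translate([238, 287, 0]) cube([2188, 244, 2519]);


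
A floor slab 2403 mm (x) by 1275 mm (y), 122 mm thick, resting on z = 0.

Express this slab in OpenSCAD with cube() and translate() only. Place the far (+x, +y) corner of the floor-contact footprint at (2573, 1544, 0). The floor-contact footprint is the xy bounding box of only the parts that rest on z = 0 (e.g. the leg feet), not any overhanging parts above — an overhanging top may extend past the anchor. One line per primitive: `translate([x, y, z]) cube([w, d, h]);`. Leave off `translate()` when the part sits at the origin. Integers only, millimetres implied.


translate([170, 269, 0]) cube([2403, 1275, 122]);


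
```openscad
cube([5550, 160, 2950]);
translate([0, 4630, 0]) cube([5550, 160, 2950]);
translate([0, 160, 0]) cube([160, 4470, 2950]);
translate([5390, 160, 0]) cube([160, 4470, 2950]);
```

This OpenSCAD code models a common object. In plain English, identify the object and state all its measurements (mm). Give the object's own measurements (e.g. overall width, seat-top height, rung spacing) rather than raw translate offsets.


The wall frame of a small rectangular building: four walls, each 2950 mm tall and 160 mm thick, enclosing a footprint 5550 mm (x) by 4790 mm (y) outside-to-outside, with no floor or roof. The front and back walls (the −y and +y sides) span the full width; the two side walls fit between them.


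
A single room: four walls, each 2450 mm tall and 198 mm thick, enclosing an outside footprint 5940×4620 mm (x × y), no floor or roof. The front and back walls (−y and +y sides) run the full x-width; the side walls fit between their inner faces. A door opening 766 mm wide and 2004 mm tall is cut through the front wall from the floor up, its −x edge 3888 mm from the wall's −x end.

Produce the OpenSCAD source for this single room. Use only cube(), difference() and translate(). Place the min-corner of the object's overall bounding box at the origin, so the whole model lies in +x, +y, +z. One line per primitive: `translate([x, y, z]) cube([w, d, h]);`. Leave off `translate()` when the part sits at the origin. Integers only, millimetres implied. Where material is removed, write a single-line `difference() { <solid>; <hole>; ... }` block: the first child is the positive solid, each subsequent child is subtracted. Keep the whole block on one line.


difference() { cube([5940, 198, 2450]); translate([3888, 0, 0]) cube([766, 198, 2004]); }
translate([0, 4422, 0]) cube([5940, 198, 2450]);
translate([0, 198, 0]) cube([198, 4224, 2450]);
translate([5742, 198, 0]) cube([198, 4224, 2450]);


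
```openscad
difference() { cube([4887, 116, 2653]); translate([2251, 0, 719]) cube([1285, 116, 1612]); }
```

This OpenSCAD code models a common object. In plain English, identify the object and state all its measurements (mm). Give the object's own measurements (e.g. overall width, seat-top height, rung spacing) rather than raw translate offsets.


A wall 4887 mm long (x), 116 mm thick (y), 2653 mm tall, with a rectangular window opening cut through it. The opening is 1285 mm wide and 1612 mm tall; its sill is at z = 719 mm and its near (−x) edge is 2251 mm from the wall's −x end. The opening passes through the full wall thickness.


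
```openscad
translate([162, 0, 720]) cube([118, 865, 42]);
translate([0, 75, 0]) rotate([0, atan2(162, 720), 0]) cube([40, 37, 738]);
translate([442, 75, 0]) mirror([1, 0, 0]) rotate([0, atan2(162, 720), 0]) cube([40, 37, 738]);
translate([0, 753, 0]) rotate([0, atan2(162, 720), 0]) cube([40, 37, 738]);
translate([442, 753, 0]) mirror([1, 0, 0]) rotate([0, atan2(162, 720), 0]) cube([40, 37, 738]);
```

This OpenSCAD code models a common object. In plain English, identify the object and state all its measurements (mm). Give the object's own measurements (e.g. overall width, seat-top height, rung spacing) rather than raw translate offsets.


A sawhorse. A 118×865×42 mm beam (x, y, z) sits on two A-frame leg pairs. Each pair is two raked legs of 40×37 mm section (37 mm along y) splaying symmetrically in x. Each leg rises 720 mm vertically over 162 mm of horizontal reach and is 738 mm long along its own axis. Every leg's outer bottom edge rests on the floor and its outer top edge meets a bottom edge of the beam — the left legs (tilting toward +x) meet the beam's −x bottom edge, the right legs (their mirror images, tilting toward −x) meet its +x bottom edge — so the leg tops tuck under the beam, the beam's underside is 720 mm above the floor, and the feet are 442 mm apart outside-to-outside with the beam centred between them. The two leg pairs are set in 75 mm from either end of the beam.


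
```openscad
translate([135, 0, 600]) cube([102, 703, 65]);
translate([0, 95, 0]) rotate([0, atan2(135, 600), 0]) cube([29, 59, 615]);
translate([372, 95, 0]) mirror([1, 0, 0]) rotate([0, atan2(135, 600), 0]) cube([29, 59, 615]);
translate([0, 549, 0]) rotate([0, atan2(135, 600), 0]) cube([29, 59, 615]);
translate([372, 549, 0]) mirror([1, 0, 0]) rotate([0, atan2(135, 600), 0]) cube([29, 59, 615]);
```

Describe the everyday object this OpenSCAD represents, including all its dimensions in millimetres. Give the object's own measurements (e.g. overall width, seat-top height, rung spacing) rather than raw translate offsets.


A sawhorse. A 102×703×65 mm beam (x, y, z) sits on two A-frame leg pairs. Each pair is two raked legs of 29×59 mm section (59 mm along y) splaying symmetrically in x. Each leg rises 600 mm vertically over 135 mm of horizontal reach and is 615 mm long along its own axis. Every leg's outer bottom edge rests on the floor and its outer top edge meets a bottom edge of the beam — the left legs (tilting toward +x) meet the beam's −x bottom edge, the right legs (their mirror images, tilting toward −x) meet its +x bottom edge — so the leg tops tuck under the beam, the beam's underside is 600 mm above the floor, and the feet are 372 mm apart outside-to-outside with the beam centred between them. The two leg pairs are set in 95 mm from either end of the beam.


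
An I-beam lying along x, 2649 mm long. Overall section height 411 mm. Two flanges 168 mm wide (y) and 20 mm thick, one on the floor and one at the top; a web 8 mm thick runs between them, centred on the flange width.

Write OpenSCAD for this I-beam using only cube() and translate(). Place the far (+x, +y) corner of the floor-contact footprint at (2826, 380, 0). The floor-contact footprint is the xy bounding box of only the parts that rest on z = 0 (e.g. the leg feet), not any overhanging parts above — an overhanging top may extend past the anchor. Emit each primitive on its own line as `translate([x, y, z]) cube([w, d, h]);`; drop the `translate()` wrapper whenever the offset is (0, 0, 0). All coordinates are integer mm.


translate([177, 212, 0]) cube([2649, 168, 20]);
translate([177, 292, 20]) cube([2649, 8, 371]);
translate([177, 212, 391]) cube([2649, 168, 20]);


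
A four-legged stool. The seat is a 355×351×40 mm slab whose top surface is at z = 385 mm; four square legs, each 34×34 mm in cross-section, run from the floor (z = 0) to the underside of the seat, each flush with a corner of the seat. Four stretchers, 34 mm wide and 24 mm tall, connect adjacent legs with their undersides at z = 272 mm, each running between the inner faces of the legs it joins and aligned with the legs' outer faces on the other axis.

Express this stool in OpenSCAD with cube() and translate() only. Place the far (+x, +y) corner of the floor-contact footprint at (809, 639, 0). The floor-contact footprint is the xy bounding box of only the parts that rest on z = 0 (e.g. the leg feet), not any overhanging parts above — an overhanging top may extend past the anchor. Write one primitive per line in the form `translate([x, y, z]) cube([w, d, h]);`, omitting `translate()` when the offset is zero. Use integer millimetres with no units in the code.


translate([454, 288, 345]) cube([355, 351, 40]);
translate([454, 288, 0]) cube([34, 34, 345]);
translate([775, 288, 0]) cube([34, 34, 345]);
translate([454, 605, 0]) cube([34, 34, 345]);
translate([775, 605, 0]) cube([34, 34, 345]);
translate([488, 288, 272]) cube([287, 34, 24]);
translate([488, 605, 272]) cube([287, 34, 24]);
translate([454, 322, 272]) cube([34, 283, 24]);
translate([775, 322, 272]) cube([34, 283, 24]);


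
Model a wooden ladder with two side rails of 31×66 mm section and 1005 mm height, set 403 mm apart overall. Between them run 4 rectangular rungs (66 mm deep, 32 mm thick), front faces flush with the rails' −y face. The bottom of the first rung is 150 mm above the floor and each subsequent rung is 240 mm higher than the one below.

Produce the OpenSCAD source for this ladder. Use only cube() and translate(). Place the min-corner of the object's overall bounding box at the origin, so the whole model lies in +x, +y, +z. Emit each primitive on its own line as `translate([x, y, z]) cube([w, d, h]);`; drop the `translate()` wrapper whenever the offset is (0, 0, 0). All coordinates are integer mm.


// rung span = 403 - 2*31 = 341
// rung[k] z = 150 + k*240
cube([31, 66, 1005]);
translate([372, 0, 0]) cube([31, 66, 1005]);
translate([31, 0, 150]) cube([341, 66, 32]);
translate([31, 0, 390]) cube([341, 66, 32]);
translate([31, 0, 630]) cube([341, 66, 32]);
translate([31, 0, 870]) cube([341, 66, 32]);


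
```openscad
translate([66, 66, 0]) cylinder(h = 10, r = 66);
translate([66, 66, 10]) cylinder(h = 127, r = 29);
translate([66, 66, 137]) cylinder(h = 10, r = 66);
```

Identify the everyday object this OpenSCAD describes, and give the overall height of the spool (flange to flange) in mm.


A spool. The overall height is 147 mm.

Three coaxial cylinders, large–small–large — a spool. Two 10 mm flanges and a 127 mm core give 10 + 127 + 10 = 147 mm.


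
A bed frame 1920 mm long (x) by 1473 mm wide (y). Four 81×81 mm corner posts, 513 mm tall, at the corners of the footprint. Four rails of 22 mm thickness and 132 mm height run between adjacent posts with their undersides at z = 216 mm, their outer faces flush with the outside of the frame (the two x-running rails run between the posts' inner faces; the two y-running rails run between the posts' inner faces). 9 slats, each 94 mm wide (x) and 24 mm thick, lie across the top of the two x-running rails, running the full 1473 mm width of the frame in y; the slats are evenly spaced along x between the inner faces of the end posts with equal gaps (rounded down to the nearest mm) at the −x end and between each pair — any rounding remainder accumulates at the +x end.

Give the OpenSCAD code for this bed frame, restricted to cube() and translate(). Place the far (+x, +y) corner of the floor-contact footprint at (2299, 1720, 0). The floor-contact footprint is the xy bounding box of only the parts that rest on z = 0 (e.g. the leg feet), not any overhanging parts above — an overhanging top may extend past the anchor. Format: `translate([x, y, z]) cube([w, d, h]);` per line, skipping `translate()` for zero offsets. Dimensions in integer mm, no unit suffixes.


translate([379, 247, 0]) cube([81, 81, 513]);
translate([379, 1639, 0]) cube([81, 81, 513]);
translate([2218, 247, 0]) cube([81, 81, 513]);
translate([2218, 1639, 0]) cube([81, 81, 513]);
translate([460, 247, 216]) cube([1758, 22, 132]);
translate([460, 1698, 216]) cube([1758, 22, 132]);
translate([379, 328, 216]) cube([22, 1311, 132]);
translate([2277, 328, 216]) cube([22, 1311, 132]);
translate([551, 247, 348]) cube([94, 1473, 24]);
translate([736, 247, 348]) cube([94, 1473, 24]);
translate([921, 247, 348]) cube([94, 1473, 24]);
translate([1106, 247, 348]) cube([94, 1473, 24]);
translate([1291, 247, 348]) cube([94, 1473, 24]);
translate([1476, 247, 348]) cube([94, 1473, 24]);
translate([1661, 247, 348]) cube([94, 1473, 24]);
translate([1846, 247, 348]) cube([94, 1473, 24]);
translate([2031, 247, 348]) cube([94, 1473, 24]);


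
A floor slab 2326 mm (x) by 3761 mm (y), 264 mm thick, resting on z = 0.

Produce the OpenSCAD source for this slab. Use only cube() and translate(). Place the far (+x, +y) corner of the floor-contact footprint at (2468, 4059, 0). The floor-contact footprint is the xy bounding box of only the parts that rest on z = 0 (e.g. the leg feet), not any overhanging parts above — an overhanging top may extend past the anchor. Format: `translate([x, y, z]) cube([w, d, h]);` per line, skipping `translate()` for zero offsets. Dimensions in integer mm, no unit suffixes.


translate([142, 298, 0]) cube([2326, 3761, 264]);


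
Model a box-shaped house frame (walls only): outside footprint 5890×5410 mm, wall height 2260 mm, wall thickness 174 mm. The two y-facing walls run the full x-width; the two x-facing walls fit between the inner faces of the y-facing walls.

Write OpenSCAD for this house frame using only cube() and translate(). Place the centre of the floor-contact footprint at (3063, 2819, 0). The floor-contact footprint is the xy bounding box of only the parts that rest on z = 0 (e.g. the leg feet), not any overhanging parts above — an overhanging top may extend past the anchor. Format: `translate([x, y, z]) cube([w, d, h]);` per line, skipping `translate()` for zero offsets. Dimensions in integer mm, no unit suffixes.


translate([118, 114, 0]) cube([5890, 174, 2260]);
translate([118, 5350, 0]) cube([5890, 174, 2260]);
translate([118, 288, 0]) cube([174, 5062, 2260]);
translate([5834, 288, 0]) cube([174, 5062, 2260]);


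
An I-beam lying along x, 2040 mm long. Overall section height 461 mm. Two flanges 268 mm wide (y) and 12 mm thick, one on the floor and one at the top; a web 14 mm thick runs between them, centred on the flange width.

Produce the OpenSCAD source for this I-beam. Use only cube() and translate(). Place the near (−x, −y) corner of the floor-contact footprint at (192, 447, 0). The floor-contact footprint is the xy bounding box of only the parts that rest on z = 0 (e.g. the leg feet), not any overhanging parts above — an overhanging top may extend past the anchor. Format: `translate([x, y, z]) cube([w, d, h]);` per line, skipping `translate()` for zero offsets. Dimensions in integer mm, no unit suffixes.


translate([192, 447, 0]) cube([2040, 268, 12]);
translate([192, 574, 12]) cube([2040, 14, 437]);
translate([192, 447, 449]) cube([2040, 268, 12]);


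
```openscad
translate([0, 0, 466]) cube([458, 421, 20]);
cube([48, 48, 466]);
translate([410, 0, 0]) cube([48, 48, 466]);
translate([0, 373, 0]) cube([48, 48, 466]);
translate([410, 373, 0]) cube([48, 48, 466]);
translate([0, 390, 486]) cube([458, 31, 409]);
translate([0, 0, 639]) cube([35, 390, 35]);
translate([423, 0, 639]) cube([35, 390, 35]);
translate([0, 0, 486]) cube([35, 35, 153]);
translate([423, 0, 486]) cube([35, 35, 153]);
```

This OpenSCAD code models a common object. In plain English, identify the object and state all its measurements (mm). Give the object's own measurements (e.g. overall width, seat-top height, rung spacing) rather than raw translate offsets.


A chair. The seat is a 458×421×20 mm slab with its top at z = 486 mm, on four 48×48 mm corner legs (flush with the seat edges, standing on z = 0). A flat backrest 31 mm thick, 409 mm tall, spans the full seat width and rises from the seat top along its +y edge, rear face flush with the rear of the seat. Two armrests of 35×35 mm section run along each side from the seat's front edge to the front of the backrest, top faces 188 mm above the seat top and outer faces flush with the seat's x-edges; a 35×35 mm post under the front of each armrest stands on the seat at the front corner.


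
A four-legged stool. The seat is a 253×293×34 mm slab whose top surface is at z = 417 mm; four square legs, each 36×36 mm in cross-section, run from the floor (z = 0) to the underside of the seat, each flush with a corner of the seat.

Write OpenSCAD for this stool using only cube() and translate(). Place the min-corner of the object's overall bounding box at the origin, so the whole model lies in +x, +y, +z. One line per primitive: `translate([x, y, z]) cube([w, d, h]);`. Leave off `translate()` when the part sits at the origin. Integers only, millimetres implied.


// leg_h = 417 - 34 = 383
translate([0, 0, 383]) cube([253, 293, 34]);
cube([36, 36, 383]);
translate([217, 0, 0]) cube([36, 36, 383]);
translate([0, 257, 0]) cube([36, 36, 383]);
translate([217, 257, 0]) cube([36, 36, 383]);


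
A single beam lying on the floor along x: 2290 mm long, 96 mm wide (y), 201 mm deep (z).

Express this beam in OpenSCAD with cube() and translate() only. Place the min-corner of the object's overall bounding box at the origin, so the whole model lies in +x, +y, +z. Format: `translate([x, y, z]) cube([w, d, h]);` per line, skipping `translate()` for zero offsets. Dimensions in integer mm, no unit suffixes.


cube([2290, 96, 201]);


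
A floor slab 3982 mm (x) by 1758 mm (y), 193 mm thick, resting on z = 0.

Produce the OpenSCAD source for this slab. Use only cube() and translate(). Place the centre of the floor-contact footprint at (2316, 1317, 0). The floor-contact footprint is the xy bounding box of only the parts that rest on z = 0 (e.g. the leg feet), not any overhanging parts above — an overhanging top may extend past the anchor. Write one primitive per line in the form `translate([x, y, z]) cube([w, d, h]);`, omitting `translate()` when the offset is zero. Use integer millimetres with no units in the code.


translate([325, 438, 0]) cube([3982, 1758, 193]);


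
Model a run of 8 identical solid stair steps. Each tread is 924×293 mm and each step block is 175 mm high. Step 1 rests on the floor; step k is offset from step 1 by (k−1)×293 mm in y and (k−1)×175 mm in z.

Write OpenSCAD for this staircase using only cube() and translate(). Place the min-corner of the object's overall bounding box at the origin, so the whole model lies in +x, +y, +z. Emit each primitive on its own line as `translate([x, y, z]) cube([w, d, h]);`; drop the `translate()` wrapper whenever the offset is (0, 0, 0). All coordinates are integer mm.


cube([924, 293, 175]);
translate([0, 293, 175]) cube([924, 293, 175]);
translate([0, 586, 350]) cube([924, 293, 175]);
translate([0, 879, 525]) cube([924, 293, 175]);
translate([0, 1172, 700]) cube([924, 293, 175]);
translate([0, 1465, 875]) cube([924, 293, 175]);
translate([0, 1758, 1050]) cube([924, 293, 175]);
translate([0, 2051, 1225]) cube([924, 293, 175]);


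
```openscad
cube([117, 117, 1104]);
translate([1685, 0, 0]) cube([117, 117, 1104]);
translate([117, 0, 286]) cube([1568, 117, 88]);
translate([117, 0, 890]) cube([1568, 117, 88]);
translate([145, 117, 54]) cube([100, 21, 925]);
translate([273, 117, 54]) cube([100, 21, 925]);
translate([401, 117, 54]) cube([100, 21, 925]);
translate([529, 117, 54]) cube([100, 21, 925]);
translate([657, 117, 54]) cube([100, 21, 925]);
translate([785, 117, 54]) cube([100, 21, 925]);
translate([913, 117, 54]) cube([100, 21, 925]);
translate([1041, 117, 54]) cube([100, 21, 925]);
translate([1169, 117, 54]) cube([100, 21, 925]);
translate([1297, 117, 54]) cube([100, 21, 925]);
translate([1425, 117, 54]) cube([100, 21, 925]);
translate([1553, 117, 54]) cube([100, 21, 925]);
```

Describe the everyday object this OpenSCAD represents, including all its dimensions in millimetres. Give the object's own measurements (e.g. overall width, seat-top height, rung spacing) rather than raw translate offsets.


A fence section. Two 117×117 mm posts, 1104 mm tall, stand on the floor with a clear span of 1568 mm between their inner faces. Two horizontal rails of 117×88 mm section span the gap between the posts with their undersides at z = 286 mm and z = 890 mm, flush with the posts' −y face. 12 pickets, each 100 mm wide, 21 mm thick and 925 mm tall, are fixed to the +y face of the rails with their bottoms at z = 54 mm, spaced across the span with a 28 mm gap after the −x post and between neighbouring pickets, with 32 mm left before the +x post.


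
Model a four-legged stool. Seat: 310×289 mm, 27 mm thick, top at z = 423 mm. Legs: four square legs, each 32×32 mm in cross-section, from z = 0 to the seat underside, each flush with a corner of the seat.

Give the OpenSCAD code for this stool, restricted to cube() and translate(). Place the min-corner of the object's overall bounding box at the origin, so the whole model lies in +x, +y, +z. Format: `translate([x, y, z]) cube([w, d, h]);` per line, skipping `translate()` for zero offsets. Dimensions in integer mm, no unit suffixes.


translate([0, 0, 396]) cube([310, 289, 27]);
cube([32, 32, 396]);
translate([278, 0, 0]) cube([32, 32, 396]);
translate([0, 257, 0]) cube([32, 32, 396]);
translate([278, 257, 0]) cube([32, 32, 396]);


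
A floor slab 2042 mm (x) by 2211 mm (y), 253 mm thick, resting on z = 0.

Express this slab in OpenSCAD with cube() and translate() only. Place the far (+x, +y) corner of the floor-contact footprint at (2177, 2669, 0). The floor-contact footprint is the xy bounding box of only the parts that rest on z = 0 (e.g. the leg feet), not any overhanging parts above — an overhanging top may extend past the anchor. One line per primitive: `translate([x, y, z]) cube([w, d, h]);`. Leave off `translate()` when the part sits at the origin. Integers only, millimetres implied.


translate([135, 458, 0]) cube([2042, 2211, 253]);


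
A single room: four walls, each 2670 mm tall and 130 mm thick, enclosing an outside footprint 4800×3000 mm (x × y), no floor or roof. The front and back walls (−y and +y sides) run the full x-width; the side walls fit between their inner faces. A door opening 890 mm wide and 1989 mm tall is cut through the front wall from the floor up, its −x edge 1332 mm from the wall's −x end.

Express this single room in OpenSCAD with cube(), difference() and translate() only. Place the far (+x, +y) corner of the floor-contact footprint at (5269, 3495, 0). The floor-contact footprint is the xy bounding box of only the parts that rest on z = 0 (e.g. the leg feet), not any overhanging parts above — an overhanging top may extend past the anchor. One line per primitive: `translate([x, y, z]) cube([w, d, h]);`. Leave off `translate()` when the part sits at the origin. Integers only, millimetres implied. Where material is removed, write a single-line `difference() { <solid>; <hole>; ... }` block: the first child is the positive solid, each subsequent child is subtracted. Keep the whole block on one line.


difference() { translate([469, 495, 0]) cube([4800, 130, 2670]); translate([1801, 495, 0]) cube([890, 130, 1989]); }
translate([469, 3365, 0]) cube([4800, 130, 2670]);
translate([469, 625, 0]) cube([130, 2740, 2670]);
translate([5139, 625, 0]) cube([130, 2740, 2670]);


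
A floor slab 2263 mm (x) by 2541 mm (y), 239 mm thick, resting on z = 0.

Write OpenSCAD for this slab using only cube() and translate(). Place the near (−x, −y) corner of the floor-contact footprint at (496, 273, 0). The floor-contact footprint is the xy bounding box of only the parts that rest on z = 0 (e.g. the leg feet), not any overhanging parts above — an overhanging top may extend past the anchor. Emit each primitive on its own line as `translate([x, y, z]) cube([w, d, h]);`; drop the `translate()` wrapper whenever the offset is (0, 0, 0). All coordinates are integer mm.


translate([496, 273, 0]) cube([2263, 2541, 239]);


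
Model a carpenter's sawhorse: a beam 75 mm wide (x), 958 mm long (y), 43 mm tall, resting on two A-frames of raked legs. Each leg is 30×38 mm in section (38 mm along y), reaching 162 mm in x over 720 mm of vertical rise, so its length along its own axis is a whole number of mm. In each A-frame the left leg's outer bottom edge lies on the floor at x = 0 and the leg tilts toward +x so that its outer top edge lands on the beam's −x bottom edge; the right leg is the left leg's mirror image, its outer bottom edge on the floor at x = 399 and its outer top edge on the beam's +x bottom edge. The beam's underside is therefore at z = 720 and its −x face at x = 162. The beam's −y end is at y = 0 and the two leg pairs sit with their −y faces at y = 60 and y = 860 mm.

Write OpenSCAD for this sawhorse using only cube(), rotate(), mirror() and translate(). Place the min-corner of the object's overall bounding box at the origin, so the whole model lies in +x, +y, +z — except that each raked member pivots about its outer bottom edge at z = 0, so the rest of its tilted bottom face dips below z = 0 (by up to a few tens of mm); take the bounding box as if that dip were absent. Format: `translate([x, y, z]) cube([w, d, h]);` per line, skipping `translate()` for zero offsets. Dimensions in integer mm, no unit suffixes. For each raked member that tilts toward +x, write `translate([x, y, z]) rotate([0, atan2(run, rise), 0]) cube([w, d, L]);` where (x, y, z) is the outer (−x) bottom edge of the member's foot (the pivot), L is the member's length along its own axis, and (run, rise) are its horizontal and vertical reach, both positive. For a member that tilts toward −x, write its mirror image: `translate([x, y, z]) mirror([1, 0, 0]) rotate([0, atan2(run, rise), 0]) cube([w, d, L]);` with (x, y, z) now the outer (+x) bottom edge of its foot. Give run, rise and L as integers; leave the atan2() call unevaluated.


translate([162, 0, 720]) cube([75, 958, 43]);
translate([0, 60, 0]) rotate([0, atan2(162, 720), 0]) cube([30, 38, 738]);
translate([399, 60, 0]) mirror([1, 0, 0]) rotate([0, atan2(162, 720), 0]) cube([30, 38, 738]);
translate([0, 860, 0]) rotate([0, atan2(162, 720), 0]) cube([30, 38, 738]);
translate([399, 860, 0]) mirror([1, 0, 0]) rotate([0, atan2(162, 720), 0]) cube([30, 38, 738]);


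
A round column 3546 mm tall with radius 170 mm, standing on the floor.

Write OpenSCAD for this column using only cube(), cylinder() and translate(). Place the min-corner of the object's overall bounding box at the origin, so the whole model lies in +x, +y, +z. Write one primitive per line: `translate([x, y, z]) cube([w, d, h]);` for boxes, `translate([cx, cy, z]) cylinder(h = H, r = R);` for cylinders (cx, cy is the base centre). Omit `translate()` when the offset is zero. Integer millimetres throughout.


translate([170, 170, 0]) cylinder(h = 3546, r = 170);


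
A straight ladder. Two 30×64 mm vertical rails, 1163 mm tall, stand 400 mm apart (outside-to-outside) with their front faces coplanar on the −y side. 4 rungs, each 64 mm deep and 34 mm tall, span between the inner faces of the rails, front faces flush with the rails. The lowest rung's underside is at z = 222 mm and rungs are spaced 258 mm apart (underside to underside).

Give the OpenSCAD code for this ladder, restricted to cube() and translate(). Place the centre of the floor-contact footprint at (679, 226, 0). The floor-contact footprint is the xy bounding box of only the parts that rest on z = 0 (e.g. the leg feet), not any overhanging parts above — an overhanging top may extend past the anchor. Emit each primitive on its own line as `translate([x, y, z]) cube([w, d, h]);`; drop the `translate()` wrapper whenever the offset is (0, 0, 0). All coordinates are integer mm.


translate([479, 194, 0]) cube([30, 64, 1163]);
translate([849, 194, 0]) cube([30, 64, 1163]);
translate([509, 194, 222]) cube([340, 64, 34]);
translate([509, 194, 480]) cube([340, 64, 34]);
translate([509, 194, 738]) cube([340, 64, 34]);
translate([509, 194, 996]) cube([340, 64, 34]);


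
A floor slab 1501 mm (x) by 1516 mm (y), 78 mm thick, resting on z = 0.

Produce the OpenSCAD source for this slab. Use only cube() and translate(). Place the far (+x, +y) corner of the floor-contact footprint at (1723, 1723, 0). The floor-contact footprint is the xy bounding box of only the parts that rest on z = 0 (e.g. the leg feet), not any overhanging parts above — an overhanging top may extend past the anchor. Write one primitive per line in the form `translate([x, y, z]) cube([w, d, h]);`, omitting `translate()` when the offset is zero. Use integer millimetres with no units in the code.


translate([222, 207, 0]) cube([1501, 1516, 78]);
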